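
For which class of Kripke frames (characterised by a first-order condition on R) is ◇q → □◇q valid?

Suppose ◇q→□◇q is valid. Take Rxy, Rxz and set V(q)={y}. Then ◇q at x, so □◇q at x, so ◇q at z, so some w with Rzw has q; w=y, i.e. Rzy. By symmetry of the argument, Ryz.

The Euclidean property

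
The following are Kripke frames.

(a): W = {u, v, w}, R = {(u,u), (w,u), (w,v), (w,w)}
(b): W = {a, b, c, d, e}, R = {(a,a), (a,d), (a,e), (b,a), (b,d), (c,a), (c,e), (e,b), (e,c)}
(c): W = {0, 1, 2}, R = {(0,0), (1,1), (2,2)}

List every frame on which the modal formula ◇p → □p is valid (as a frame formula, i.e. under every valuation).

(c)

The schema corresponds to partial functionality: ∀x ∀y ∀z (Rxy ∧ Rxz → y = z).
(a): fails — w sees both u and v.
(b): fails — a sees both a and d.
(c): ✓.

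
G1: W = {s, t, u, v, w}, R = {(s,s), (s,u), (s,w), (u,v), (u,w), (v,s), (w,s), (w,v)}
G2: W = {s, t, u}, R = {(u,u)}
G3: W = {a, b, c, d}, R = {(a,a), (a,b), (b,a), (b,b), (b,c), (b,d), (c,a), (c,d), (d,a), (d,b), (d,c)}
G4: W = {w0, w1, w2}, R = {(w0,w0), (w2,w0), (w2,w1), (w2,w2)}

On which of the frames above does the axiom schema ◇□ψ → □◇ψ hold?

G1, G2, G3

Frame correspondent (Sahlqvist): ∀x ∀y ∀z (Rxy ∧ Rxz → ∃w (Ryw ∧ Rzw)) — i.e. convergence.
G1: condition met.
G2: condition met.
G3: condition met.
G4: fails — Rw2w2 and Rw2w1 but w2 and w1 have no common successor.
Valid on: G1, G2, G3.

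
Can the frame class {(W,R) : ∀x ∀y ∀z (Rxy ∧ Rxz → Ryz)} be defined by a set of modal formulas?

This is a Sahlqvist condition; the 5 axiom ◇p → □◇p defines it.

Yes, by ◇p → □◇p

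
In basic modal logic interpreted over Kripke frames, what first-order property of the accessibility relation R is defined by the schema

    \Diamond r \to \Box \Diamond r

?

This schema is the 5 axiom.
It corresponds to the Euclidean property: \forall x \forall y \forall z (Rxy \wedge Rxz \to Ryz).

the Euclidean property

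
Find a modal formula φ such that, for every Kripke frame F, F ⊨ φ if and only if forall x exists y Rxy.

□ψ → ◇ψ

This is seriality; the standard corresponding axiom is D: □ψ → ◇ψ.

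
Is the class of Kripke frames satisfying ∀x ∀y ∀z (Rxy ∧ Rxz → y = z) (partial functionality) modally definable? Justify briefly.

This is a Sahlqvist condition; the CD axiom ◇p → □p defines it.
Suppose ◇p→□p is valid. Take Rxy, Rxz and set V(p)={y}. Then ◇p at x, so □p at x, so p at z, i.e. z=y.

Yes, by ◇p → □p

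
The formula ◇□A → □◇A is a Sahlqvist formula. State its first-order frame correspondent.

Convergence

This is the .2 axiom.
Its frame correspondent is convergence — ∀x ∀y ∀z (Rxy ∧ Rxz → ∃w (Ryw ∧ Rzw)).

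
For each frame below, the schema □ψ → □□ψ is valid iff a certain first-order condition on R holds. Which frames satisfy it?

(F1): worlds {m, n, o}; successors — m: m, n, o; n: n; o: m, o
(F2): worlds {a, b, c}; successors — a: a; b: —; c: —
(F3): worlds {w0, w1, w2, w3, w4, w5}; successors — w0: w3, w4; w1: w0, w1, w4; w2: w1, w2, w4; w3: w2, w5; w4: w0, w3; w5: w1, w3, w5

The schema corresponds to transitivity: ∀x ∀y ∀z (Rxy ∧ Ryz → Rxz).
(F1): fails — Rom and Rmn but not Ron.
(F2): holds.
(F3): fails — Rw1w0 and Rw0w3 but not Rw1w3.

(F2)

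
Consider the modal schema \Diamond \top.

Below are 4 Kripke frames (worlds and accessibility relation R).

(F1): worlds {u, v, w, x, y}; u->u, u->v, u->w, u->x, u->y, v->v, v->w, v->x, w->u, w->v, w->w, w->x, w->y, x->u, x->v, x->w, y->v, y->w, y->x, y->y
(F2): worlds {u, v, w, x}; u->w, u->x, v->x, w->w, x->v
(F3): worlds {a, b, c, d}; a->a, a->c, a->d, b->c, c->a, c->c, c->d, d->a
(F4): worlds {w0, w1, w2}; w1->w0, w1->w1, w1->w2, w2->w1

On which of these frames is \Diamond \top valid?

The schema corresponds to seriality: \forall x \exists y Rxy.
(F1): ✓.
(F2): ✓.
(F3): ✓.
(F4): fails — world w0 has no successor.
Valid on: (F1), (F2), (F3).

(F1), (F2), (F3)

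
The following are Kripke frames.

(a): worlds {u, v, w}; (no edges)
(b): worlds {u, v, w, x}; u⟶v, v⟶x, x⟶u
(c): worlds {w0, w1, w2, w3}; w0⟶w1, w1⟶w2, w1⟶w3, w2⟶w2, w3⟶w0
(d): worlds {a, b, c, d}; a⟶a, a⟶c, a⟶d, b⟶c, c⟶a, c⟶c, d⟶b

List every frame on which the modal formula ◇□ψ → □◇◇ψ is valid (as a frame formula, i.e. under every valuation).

(a)

This is the axiom for a generalized confluence (Geach) condition; its first-order frame correspondent is ∀x ∀y ∀z ((xRy ∧ xRz) → ∃w (yRw ∧ zR²w)).
(a): holds.
(b): fails — uRv, uRv but no t with vRt and vR²t.
(c): fails — w1Rw2, w1Rw3 but no w with w2Rw and w3R²w.
(d): fails — aRd, aRc but no w with dRw and cR²w.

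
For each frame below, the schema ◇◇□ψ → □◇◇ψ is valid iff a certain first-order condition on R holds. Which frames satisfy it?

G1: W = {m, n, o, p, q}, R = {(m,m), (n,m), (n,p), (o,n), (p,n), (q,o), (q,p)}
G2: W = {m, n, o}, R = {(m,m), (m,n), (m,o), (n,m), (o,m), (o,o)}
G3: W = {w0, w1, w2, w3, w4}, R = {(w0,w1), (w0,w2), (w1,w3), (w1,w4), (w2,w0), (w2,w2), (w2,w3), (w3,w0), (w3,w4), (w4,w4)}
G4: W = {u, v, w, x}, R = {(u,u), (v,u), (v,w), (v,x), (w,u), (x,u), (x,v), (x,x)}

This is the axiom for a generalized confluence (Geach) condition; its first-order frame correspondent is ∀x ∀y ∀z ((xR²y ∧ xRz) → ∃w (yRw ∧ zR²w)).
G1: satisfies the condition.
G2: satisfies the condition.
G3: fails — w0R²w0, w0Rw1 but no w with w0Rw and w1R²w.
G4: satisfies the condition.

G1, G2, G4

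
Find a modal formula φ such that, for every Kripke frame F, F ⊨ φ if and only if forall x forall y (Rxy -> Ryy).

□(□p → p)

A defining formula is □(□p → p) (the T□ axiom).
Suppose □(□p→p) is valid. Take Rxy and set V(p)={w : Ryw}. Then at y, □p holds; since □(□p→p) at x, □p→p at y, so p at y, i.e. Ryy.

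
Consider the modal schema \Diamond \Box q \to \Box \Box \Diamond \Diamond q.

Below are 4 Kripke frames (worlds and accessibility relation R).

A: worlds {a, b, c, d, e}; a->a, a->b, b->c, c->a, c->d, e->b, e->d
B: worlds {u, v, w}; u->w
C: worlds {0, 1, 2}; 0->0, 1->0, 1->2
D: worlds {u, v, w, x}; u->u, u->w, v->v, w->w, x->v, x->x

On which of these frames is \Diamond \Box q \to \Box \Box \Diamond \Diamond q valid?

This is the axiom for a generalized confluence (Geach) condition; its first-order frame correspondent is \forall x \forall y \forall z ((xRy \wedge x R^2 z) \to \exists w (yRw \wedge z R^2 w)).
A: fails — aRb, aR²b but no w with bRw and bR²w.
B: satisfies the condition.
C: fails — 1R2, 1R²0 but no w with 2Rw and 0R²w.
D: satisfies the condition.
Valid on: B, D.

B, D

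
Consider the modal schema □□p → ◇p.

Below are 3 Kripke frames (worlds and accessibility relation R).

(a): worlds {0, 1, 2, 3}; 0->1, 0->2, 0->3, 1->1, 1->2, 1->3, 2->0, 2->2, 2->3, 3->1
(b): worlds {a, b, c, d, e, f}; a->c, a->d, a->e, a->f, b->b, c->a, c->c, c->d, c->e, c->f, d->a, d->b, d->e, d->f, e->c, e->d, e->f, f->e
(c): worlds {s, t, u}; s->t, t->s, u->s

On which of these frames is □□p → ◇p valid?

(a)

Frame correspondent (Sahlqvist): ∀x ∃w (xR²w ∧ xRw) — i.e. a generalized confluence (Geach) condition.
(a): satisfies the condition.
(b): fails — at f but no w with fR²w and fRw.
(c): fails — at s but no w with sR²w and sRw.
Valid on: (a).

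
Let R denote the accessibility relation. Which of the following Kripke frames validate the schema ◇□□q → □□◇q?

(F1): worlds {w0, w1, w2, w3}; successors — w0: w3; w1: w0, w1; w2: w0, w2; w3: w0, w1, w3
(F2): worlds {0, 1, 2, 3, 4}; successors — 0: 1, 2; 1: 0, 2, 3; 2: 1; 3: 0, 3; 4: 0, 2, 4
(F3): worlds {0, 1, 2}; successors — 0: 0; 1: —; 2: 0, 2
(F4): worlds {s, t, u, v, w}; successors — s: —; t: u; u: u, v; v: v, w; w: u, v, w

This is the axiom for a generalized confluence (Geach) condition; its first-order frame correspondent is ∀x ∀y ∀z ((xRy ∧ xR²z) → ∃w (yR²w ∧ zRw)).
(F1): ✓.
(F2): fails — 0R2, 0R²2 but no w with 2R²w and 2Rw.
(F3): ✓.
(F4): ✓.

(F1), (F3), (F4)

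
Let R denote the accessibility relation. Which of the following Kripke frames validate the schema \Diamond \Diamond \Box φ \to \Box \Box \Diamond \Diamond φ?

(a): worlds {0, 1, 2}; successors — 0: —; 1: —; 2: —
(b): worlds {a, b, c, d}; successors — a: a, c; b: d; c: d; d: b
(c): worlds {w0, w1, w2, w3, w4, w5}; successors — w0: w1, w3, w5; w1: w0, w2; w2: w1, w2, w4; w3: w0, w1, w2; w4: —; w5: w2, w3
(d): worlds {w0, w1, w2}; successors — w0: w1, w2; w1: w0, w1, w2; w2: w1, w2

(a), (d)

This is the axiom for a generalized confluence (Geach) condition; its first-order frame correspondent is \forall x \forall y \forall z ((x R^2 y \wedge x R^2 z) \to \exists w (yRw \wedge z R^2 w)).
(a): holds.
(b): fails — aR²a, aR²c but no w with aRw and cR²w.
(c): fails — w1R²w1, w1R²w4 but no w with w1Rw and w4R²w.
(d): holds.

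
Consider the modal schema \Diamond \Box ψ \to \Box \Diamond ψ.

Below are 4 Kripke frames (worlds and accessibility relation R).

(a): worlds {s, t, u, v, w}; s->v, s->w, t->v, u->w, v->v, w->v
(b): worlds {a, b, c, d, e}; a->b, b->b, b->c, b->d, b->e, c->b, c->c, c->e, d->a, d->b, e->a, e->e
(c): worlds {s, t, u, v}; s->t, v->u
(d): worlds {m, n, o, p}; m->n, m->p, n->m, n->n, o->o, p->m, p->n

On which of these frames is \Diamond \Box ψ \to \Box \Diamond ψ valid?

(a), (d)

The schema corresponds to convergence: \forall x \forall y \forall z (Rxy \wedge Rxz \to \exists w (Ryw \wedge Rzw)).
(a): satisfies the condition.
(b): fails — Ree and Rea but e and a have no common successor.
(c): fails — Rst and Rst but t and t have no common successor.
(d): satisfies the condition.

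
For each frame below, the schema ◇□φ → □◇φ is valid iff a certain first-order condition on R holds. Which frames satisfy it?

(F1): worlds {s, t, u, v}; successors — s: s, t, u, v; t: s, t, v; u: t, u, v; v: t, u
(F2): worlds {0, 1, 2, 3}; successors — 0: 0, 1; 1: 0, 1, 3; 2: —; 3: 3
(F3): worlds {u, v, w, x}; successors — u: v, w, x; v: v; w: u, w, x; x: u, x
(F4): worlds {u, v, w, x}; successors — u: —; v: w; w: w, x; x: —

Frame correspondent (Sahlqvist): ∀x ∀y ∀z (Rxy ∧ Rxz → ∃w (Ryw ∧ Rzw)) — i.e. convergence.
(F1): satisfies the condition.
(F2): fails — R10 and R13 but 0 and 3 have no common successor.
(F3): fails — Ruv and Ruw but v and w have no common successor.
(F4): fails — Rww and Rwx but w and x have no common successor.
Valid on: (F1).

(F1)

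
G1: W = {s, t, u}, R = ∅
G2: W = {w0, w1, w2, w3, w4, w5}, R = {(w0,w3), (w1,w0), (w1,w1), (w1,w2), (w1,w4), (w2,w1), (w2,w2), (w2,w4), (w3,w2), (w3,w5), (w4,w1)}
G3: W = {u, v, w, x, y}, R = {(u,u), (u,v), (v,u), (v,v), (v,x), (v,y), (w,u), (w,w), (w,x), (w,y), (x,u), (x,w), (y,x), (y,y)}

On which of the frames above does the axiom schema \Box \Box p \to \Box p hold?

The schema corresponds to density: \forall x \forall y (Rxy \to \exists z (Rxz \wedge Rzy)).
G1: holds.
G2: fails — Rw3w5 but no z with Rw3z and Rzw5.
G3: holds.
Valid on: G1, G3.

G1, G3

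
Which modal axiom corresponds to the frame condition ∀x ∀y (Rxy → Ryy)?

□(□s → s)

The condition is shift-reflexivity. The T□ schema □(□s → s) defines it.
Suppose □(□s→s) is valid. Take Rxy and set V(s)={w : Ryw}. Then at y, □s holds; since □(□s→s) at x, □s→s at y, so s at y, i.e. Ryy.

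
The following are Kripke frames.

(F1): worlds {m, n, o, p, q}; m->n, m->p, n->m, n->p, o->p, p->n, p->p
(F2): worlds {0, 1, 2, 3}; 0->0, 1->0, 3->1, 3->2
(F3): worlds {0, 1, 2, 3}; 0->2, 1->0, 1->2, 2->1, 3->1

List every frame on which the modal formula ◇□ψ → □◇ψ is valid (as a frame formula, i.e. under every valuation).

This is the axiom for convergence; its first-order frame correspondent is ∀x ∀y ∀z (Rxy ∧ Rxz → ∃w (Ryw ∧ Rzw)).
(F1): satisfies the condition.
(F2): fails — R32 and R32 but 2 and 2 have no common successor.
(F3): fails — R10 and R12 but 0 and 2 have no common successor.
Valid on: (F1).

(F1)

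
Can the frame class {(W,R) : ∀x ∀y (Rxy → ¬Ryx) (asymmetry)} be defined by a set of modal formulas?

No

If a class were modally definable it would be closed under surjective bounded morphisms (Goldblatt–Thomason).
The 3-cycle (worlds w0,w1,w2 with w0→w1→w2→w0) is asymmetric. Mapping every world to a single reflexive point • is a surjective bounded morphism, and the reflexive point is not asymmetric (R•• but asymmetry requires ¬R••).
Hence asymmetry is not modally definable.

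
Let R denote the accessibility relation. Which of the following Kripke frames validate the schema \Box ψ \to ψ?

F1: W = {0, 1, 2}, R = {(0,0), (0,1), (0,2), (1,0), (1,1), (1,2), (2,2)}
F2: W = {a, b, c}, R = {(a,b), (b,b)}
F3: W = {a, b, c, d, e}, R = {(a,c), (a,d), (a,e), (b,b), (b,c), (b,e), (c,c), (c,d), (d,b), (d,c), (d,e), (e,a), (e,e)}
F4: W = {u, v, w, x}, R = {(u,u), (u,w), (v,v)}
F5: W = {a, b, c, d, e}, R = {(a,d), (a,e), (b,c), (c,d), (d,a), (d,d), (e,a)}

This is the axiom for reflexivity; its first-order frame correspondent is \forall x Rxx.
F1: holds.
F2: fails — world a does not see itself.
F3: fails — world a does not see itself.
F4: fails — world w does not see itself.
F5: fails — world a does not see itself.
Valid on: F1.

F1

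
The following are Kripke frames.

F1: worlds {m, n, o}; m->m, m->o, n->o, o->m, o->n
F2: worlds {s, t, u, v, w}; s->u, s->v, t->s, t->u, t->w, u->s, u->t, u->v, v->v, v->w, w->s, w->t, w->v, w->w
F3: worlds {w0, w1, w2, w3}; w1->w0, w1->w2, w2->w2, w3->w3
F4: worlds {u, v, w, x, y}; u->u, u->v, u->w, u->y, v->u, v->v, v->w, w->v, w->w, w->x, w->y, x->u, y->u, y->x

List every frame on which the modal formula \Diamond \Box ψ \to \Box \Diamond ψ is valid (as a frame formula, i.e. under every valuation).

The schema corresponds to convergence: \forall x \forall y \forall z (Rxy \wedge Rxz \to \exists w (Ryw \wedge Rzw)).
F1: condition met.
F2: condition met.
F3: fails — Rw1w2 and Rw1w0 but w2 and w0 have no common successor.
F4: fails — Rww and Rwx but w and x have no common successor.

F1, F2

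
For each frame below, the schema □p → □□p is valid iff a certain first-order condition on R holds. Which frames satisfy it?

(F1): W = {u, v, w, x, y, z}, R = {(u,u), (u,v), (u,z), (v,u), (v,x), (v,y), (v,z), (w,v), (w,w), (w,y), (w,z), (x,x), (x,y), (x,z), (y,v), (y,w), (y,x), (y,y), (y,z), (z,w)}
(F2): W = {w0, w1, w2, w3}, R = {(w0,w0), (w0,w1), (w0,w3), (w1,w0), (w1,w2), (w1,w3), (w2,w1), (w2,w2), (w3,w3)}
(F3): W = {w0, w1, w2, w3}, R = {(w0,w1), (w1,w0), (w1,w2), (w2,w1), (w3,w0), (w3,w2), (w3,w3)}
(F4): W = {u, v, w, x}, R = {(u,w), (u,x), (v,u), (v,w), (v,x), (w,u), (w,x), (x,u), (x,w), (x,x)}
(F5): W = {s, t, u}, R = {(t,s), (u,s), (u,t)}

(F5)

This is the axiom for transitivity; its first-order frame correspondent is ∀x ∀y ∀z (Rxy ∧ Ryz → Rxz).
(F1): fails — Ruv and Rvx but not Rux.
(F2): fails — Rw1w2 and Rw2w1 but not Rw1w1.
(F3): fails — Rw1w2 and Rw2w1 but not Rw1w1.
(F4): fails — Ruw and Rwu but not Ruu.
(F5): condition met.
Valid on: (F5).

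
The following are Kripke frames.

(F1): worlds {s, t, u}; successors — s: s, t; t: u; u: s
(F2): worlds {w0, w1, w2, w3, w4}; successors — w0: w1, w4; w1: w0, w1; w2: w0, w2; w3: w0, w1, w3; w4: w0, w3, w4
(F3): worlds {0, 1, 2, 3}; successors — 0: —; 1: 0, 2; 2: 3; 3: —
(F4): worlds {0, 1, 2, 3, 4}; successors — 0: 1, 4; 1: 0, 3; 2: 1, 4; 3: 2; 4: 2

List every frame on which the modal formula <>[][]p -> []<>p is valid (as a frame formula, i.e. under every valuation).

(F2)

The schema corresponds to a generalized confluence (Geach) condition: forall x forall y forall z ((xRy & xRz) -> exists w (y R^2 w & zRw)).
(F1): fails — sRt, sRt but no w with tR²w and tRw.
(F2): ✓.
(F3): fails — 1R0, 1R0 but no w with 0R²w and 0Rw.
(F4): fails — 0R1, 0R1 but no w with 1R²w and 1Rw.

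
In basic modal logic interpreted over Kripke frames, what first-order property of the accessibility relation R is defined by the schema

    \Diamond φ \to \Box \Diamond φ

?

Suppose ◇φ→□◇φ is valid. Take Rxy, Rxz and set V(φ)={y}. Then ◇φ at x, so □◇φ at x, so ◇φ at z, so some w with Rzw has φ; w=y, i.e. Rzy. By symmetry of the argument, Ryz.
The converse is a direct semantic check.
Frame condition: \forall x \forall y \forall z (Rxy \wedge Rxz \to Ryz).

the Euclidean property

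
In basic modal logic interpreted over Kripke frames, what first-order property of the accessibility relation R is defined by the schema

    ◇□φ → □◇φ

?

convergence

This schema is the .2 axiom.
Its frame correspondent is convergence — ∀x ∀y ∀z (Rxy ∧ Rxz → ∃w (Ryw ∧ Rzw)).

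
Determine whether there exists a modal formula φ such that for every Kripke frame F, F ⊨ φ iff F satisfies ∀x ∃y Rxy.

Yes: it is seriality, defined by the D schema □p → ◇p.
Suppose □p→◇p is valid. At any x set V(p)=W. Then □p at x, so ◇p at x, so x has a successor.

Yes — defined by □p → ◇p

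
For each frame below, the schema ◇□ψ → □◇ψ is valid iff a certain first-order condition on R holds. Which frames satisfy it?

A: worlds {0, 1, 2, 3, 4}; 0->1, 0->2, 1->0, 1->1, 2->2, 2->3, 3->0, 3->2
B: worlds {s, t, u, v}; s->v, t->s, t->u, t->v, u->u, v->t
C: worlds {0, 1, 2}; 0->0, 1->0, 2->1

Frame correspondent (Sahlqvist): ∀x ∀y ∀z (Rxy ∧ Rxz → ∃w (Ryw ∧ Rzw)) — i.e. convergence.
A: fails — R02 and R01 but 2 and 1 have no common successor.
B: fails — Rtv and Rts but v and s have no common successor.
C: satisfies the condition.
Valid on: C.

C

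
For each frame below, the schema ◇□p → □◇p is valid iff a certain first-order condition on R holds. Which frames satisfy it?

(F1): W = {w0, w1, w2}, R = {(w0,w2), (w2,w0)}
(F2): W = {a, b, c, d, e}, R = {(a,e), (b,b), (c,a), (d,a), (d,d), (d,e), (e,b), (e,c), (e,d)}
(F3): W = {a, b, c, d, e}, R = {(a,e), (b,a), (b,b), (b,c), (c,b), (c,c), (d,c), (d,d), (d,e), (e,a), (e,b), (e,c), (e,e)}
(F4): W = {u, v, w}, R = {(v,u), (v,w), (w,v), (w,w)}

(F1)

This is the axiom for convergence; its first-order frame correspondent is ∀x ∀y ∀z (Rxy ∧ Rxz → ∃w (Ryw ∧ Rzw)).
(F1): ✓.
(F2): fails — Rde and Rda but e and a have no common successor.
(F3): fails — Rbc and Rba but c and a have no common successor.
(F4): fails — Rvu and Rvu but u and u have no common successor.
Valid on: (F1).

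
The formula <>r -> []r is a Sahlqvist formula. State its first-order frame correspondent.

Partial functionality

This is the CD axiom.
It corresponds to partial functionality: forall x forall y forall z (Rxy & Rxz -> y = z).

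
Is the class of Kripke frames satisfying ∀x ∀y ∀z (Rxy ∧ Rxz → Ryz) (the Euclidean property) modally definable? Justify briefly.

Definable; ◇p → □◇p defines it

Yes: it is the Euclidean property, defined by the 5 schema ◇p → □◇p.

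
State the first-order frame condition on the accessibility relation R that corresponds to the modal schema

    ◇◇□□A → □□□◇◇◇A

∀x ∀y ∀z ((xR²y ∧ xR³z) → ∃w (yR²w ∧ zR³w))

This is a Sahlqvist (Geach-type) schema ◇^2□^2A → □^3◇^3A.
First-order correspondent: ∀x ∀y ∀z ((xR²y ∧ xR³z) → ∃w (yR²w ∧ zR³w)).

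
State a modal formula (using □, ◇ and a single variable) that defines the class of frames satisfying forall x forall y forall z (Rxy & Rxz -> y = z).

This is partial functionality; the standard corresponding axiom is CD: ◇r → □r.
Suppose ◇r→□r is valid. Take Rxy, Rxz and set V(r)={y}. Then ◇r at x, so □r at x, so r at z, i.e. z=y.

◇r → □r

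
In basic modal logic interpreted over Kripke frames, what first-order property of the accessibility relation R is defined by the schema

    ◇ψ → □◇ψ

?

the Euclidean property: ∀x ∀y ∀z (Rxy ∧ Rxz → Ryz)

This is the 5 axiom.
It corresponds to the Euclidean property: ∀x ∀y ∀z (Rxy ∧ Rxz → Ryz).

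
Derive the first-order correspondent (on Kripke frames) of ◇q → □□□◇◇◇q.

This is a Sahlqvist (Geach-type) schema ◇^1□^0q → □^3◇^3q.
Minimal-valuation argument: fix x; take any y with xR^1y and any z with xR^3z. Set V(q) to the set of worlds R-reachable from y in exactly 0 steps. Then □^0q holds at y, so the antecedent holds at x; validity forces ◇^3q at z, giving a w with zR^3w and yR^0w.
First-order correspondent: ∀x ∀y ∀z ((xRy ∧ xR³z) → ∃w (y = w ∧ zR³w)).

∀x ∀y ∀z ((xRy ∧ xR³z) → ∃w (y = w ∧ zR³w))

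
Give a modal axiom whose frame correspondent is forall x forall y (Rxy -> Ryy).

□(□ψ → ψ)

The condition is shift-reflexivity. The T□ schema □(□ψ → ψ) defines it.
Suppose □(□ψ→ψ) is valid. Take Rxy and set V(ψ)={w : Ryw}. Then at y, □ψ holds; since □(□ψ→ψ) at x, □ψ→ψ at y, so ψ at y, i.e. Ryy.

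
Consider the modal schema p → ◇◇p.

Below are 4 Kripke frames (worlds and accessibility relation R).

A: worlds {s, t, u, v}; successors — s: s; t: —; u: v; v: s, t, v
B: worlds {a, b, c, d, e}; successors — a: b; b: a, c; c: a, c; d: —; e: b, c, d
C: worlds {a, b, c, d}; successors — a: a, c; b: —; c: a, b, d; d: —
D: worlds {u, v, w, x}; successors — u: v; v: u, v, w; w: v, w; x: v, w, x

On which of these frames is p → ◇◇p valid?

D

The schema corresponds to a generalized confluence (Geach) condition: ∀x ∃w (x = w ∧ xR²w).
A: fails — at t but no w with t=w and tR²w.
B: fails — at d but no w with d=w and dR²w.
C: fails — at b but no w with b=w and bR²w.
D: condition met.
Valid on: D.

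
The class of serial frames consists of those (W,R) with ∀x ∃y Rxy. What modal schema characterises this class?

□p → ◇p

A defining formula is □p → ◇p (the D axiom).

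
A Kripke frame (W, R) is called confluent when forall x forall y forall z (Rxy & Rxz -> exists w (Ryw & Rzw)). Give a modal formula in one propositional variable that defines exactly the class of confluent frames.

A defining formula is ◇□ψ → □◇ψ (the .2 axiom).
Suppose ◇□ψ→□◇ψ is valid. Take Rxy, Rxz and set V(ψ)={w : Ryw}. Then □ψ at y so ◇□ψ at x, so □◇ψ at x, so ◇ψ at z, giving w with Rzw and Ryw.

◇□ψ → □◇ψ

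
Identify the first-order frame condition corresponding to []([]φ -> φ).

Shift-reflexivity

This is the T□ axiom.
Its frame correspondent is shift-reflexivity — forall x forall y (Rxy -> Ryy).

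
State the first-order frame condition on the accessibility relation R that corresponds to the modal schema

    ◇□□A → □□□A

This is a Sahlqvist (Geach-type) schema ◇^1□^2A → □^3◇^0A.
Minimal-valuation argument: fix x; take any y with xR^1y and any z with xR^3z. Set V(A) to the set of worlds R-reachable from y in exactly 2 steps. Then □^2A holds at y, so the antecedent holds at x; validity forces ◇^0A at z, giving a w with zR^0w and yR^2w.
First-order correspondent: ∀x ∀y ∀z ((xRy ∧ xR³z) → ∃w (yR²w ∧ z = w)).

∀x ∀y ∀z ((xRy ∧ xR³z) → ∃w (yR²w ∧ z = w))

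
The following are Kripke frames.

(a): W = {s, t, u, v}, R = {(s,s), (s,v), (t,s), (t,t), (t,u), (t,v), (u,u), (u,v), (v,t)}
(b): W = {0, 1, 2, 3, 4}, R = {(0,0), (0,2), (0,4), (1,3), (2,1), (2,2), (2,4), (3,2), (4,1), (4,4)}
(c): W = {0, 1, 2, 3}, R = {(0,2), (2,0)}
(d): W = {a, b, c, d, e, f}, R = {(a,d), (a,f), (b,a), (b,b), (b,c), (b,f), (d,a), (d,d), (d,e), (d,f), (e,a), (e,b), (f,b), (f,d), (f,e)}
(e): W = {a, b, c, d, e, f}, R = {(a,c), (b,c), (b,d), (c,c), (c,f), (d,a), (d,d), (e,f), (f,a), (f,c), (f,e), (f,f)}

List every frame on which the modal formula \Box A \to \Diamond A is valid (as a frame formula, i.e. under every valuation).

This is the axiom for seriality; its first-order frame correspondent is \forall x \exists y Rxy.
(a): holds.
(b): holds.
(c): fails — world 1 has no successor.
(d): fails — world c has no successor.
(e): holds.
Valid on: (a), (b), (e).

(a), (b), (e)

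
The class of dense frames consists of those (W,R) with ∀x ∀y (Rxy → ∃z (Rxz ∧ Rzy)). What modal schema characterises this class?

□□p → □p

The condition is density. The C4 schema □□p → □p defines it.
Suppose □□p→□p is valid. Take Rxy and set V(p)={w : xR²w}. Then □□p at x, so □p at x, so p at y, i.e. ∃z(Rxz∧Rzy).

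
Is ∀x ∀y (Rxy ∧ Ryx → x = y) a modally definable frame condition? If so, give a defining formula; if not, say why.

Modal frame validity is preserved under surjective bounded morphisms.
The 8-cycle (worlds a,b,c,d,e,f,g,h with a→b→c→d→e→f→g→h→a) is antisymmetric. Sending even-indexed worlds to • and odd-indexed worlds to ∘ is a surjective bounded morphism onto the two-world frame with •↔∘, which is not antisymmetric.
So the class is not modally definable.

Not definable by any modal formula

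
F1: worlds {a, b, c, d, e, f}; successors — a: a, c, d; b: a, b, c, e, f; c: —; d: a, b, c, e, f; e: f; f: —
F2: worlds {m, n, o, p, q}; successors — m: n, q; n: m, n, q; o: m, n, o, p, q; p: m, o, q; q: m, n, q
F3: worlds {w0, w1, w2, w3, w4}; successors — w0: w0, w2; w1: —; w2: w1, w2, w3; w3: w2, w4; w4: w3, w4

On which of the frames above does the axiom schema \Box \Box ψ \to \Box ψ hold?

This is the axiom for density; its first-order frame correspondent is \forall x \forall y (Rxy \to \exists z (Rxz \wedge Rzy)).
F1: fails — Ref but no z with Rez and Rzf.
F2: ✓.
F3: ✓.

F2, F3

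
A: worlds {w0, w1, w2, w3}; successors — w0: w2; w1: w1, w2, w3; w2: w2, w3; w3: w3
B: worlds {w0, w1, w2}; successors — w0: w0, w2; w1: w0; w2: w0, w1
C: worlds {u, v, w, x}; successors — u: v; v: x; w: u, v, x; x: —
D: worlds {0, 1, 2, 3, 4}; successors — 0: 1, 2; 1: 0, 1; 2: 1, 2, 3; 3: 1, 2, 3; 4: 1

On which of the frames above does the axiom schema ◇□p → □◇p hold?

The schema corresponds to convergence: ∀x ∀y ∀z (Rxy ∧ Rxz → ∃w (Ryw ∧ Rzw)).
A: satisfies the condition.
B: satisfies the condition.
C: fails — Rvx and Rvx but x and x have no common successor.
D: satisfies the condition.

A, B, D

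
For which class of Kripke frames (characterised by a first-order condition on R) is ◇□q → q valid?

symmetry

Equivalently (dual form): q → □◇q.
Suppose q→□◇q is valid. Take Rxy and set V(q)={x}. Then q at x, so □◇q at x, so ◇q at y, so some z with Ryz has q; z=x, i.e. Ryx.
The converse is a direct semantic check.
Frame condition: ∀x ∀y (Rxy → Ryx).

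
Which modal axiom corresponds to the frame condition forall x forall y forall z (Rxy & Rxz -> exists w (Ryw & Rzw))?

The condition is convergence. The .2 schema ◇□p → □◇p defines it.
Suppose ◇□p→□◇p is valid. Take Rxy, Rxz and set V(p)={w : Ryw}. Then □p at y so ◇□p at x, so □◇p at x, so ◇p at z, giving w with Rzw and Ryw.

◇□p → □◇p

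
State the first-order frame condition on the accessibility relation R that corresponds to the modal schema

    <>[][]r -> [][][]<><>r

This is a Sahlqvist (Geach-type) schema ◇^1□^2r → □^3◇^2r.
Minimal-valuation argument: fix x; take any y with xR^1y and any z with xR^3z. Set V(r) to the set of worlds R-reachable from y in exactly 2 steps. Then □^2r holds at y, so the antecedent holds at x; validity forces ◇^2r at z, giving a w with zR^2w and yR^2w.
First-order correspondent: forall x forall y forall z ((xRy & x R^3 z) -> exists w (y R^2 w & z R^2 w)).

forall x forall y forall z ((xRy & x R^3 z) -> exists w (y R^2 w & z R^2 w))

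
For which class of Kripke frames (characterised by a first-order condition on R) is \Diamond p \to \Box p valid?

Suppose ◇p→□p is valid. Take Rxy, Rxz and set V(p)={y}. Then ◇p at x, so □p at x, so p at z, i.e. z=y.
Conversely, on a frame with partial functionality the schema holds at every world under every valuation.
So the correspondent is partial functionality.

partial functionality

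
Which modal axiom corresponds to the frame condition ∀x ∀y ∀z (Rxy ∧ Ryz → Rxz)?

A defining formula is □s → □□s (the 4 axiom).

□s → □□s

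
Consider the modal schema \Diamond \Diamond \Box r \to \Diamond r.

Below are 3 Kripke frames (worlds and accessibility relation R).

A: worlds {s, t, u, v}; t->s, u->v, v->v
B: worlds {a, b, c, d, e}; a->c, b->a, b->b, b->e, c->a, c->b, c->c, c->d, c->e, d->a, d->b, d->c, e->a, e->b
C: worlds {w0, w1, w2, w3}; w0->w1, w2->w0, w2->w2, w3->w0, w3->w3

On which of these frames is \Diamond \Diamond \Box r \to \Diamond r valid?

The schema corresponds to a generalized confluence (Geach) condition: \forall x \forall y (x R^2 y \to \exists w (yRw \wedge xRw)).
A: condition met.
B: fails — aR²b but no w with bRw and aRw.
C: fails — w2R²w0 but no w with w0Rw and w2Rw.
Valid on: A.

A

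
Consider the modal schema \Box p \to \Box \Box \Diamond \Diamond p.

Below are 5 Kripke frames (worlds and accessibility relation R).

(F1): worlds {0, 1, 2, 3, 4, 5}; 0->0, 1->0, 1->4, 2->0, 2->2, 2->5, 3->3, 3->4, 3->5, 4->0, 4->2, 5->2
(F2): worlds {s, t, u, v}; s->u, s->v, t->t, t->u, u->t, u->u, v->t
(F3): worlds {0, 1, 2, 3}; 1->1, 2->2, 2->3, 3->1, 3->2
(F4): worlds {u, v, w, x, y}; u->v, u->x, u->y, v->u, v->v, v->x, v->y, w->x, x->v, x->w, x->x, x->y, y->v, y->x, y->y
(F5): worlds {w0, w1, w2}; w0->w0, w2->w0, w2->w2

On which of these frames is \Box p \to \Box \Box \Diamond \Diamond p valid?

(F2), (F4), (F5)

Frame correspondent (Sahlqvist): \forall x \forall z (x R^2 z \to \exists w (xRw \wedge z R^2 w)) — i.e. a generalized confluence (Geach) condition.
(F1): fails — 3R²0 but no w with 3Rw and 0R²w.
(F2): ✓.
(F3): fails — 2R²1 but no w with 2Rw and 1R²w.
(F4): ✓.
(F5): ✓.
Valid on: (F2), (F4), (F5).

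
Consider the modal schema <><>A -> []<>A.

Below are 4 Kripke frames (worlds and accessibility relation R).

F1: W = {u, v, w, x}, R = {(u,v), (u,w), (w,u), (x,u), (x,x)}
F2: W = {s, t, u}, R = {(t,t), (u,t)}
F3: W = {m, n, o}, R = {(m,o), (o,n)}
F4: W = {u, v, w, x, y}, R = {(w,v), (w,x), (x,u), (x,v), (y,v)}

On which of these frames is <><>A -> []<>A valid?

F2, F3

This is the axiom for a generalized confluence (Geach) condition; its first-order frame correspondent is forall x forall y forall z ((x R^2 y & xRz) -> exists w (y = w & zRw)).
F1: fails — uR²u, uRv but no t with u=t and vRt.
F2: holds.
F3: holds.
F4: fails — wR²u, wRv but no t with u=t and vRt.
Valid on: F2, F3.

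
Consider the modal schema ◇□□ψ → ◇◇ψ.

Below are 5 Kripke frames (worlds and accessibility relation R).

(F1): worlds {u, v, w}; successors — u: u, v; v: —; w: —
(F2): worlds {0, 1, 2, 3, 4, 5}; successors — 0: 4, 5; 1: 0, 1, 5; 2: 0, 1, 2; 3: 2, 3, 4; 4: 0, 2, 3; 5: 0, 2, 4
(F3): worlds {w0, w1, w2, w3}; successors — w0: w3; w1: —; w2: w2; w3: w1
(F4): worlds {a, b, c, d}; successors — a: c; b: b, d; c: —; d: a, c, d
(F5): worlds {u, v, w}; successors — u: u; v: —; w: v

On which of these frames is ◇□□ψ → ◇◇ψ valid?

(F2)

The schema corresponds to a generalized confluence (Geach) condition: ∀x ∀y (xRy → ∃w (yR²w ∧ xR²w)).
(F1): fails — uRv but no t with vR²t and uR²t.
(F2): ✓.
(F3): fails — w0Rw3 but no w with w3R²w and w0R²w.
(F4): fails — aRc but no w with cR²w and aR²w.
(F5): fails — wRv but no t with vR²t and wR²t.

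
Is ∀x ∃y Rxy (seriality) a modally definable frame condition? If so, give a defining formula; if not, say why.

Yes, by □p → ◇p

Yes: it is seriality, defined by the D schema □p → ◇p.
Suppose □p→◇p is valid. At any x set V(p)=W. Then □p at x, so ◇p at x, so x has a successor.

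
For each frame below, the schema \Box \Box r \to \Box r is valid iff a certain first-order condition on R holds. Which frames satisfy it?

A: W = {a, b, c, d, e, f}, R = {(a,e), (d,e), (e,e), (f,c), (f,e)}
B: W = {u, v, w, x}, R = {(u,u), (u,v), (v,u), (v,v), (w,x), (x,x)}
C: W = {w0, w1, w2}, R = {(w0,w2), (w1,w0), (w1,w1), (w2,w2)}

B, C

Frame correspondent (Sahlqvist): \forall x \forall y (Rxy \to \exists z (Rxz \wedge Rzy)) — i.e. density.
A: fails — Rfc but no z with Rfz and Rzc.
B: holds.
C: holds.
Valid on: B, C.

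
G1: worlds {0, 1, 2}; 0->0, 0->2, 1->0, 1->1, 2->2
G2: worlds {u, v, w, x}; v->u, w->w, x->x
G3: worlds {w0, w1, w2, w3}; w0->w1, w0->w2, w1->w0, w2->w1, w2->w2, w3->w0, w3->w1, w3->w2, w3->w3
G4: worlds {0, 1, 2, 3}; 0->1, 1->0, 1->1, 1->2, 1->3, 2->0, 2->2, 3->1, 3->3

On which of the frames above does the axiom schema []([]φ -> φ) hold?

G1

The schema corresponds to shift-reflexivity: forall x forall y (Rxy -> Ryy).
G1: condition met.
G2: fails — Rvu but not Ruu.
G3: fails — Rw1w0 but not Rw0w0.
G4: fails — R10 but not R00.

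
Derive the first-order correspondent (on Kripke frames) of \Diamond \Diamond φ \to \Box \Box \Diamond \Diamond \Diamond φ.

This is a Sahlqvist (Geach-type) schema ◇^2□^0φ → □^2◇^3φ.
Minimal-valuation argument: fix x; take any y with xR^2y and any z with xR^2z. Set V(φ) to the set of worlds R-reachable from y in exactly 0 steps. Then □^0φ holds at y, so the antecedent holds at x; validity forces ◇^3φ at z, giving a w with zR^3w and yR^0w.
First-order correspondent: \forall x \forall y \forall z ((x R^2 y \wedge x R^2 z) \to \exists w (y = w \wedge z R^3 w)).

\forall x \forall y \forall z ((x R^2 y \wedge x R^2 z) \to \exists w (y = w \wedge z R^3 w))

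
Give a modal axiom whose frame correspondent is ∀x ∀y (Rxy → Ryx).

s → □◇s

This is symmetry; the standard corresponding axiom is B: s → □◇s.
Suppose s→□◇s is valid. Take Rxy and set V(s)={x}. Then s at x, so □◇s at x, so ◇s at y, so some z with Ryz has s; z=x, i.e. Ryx.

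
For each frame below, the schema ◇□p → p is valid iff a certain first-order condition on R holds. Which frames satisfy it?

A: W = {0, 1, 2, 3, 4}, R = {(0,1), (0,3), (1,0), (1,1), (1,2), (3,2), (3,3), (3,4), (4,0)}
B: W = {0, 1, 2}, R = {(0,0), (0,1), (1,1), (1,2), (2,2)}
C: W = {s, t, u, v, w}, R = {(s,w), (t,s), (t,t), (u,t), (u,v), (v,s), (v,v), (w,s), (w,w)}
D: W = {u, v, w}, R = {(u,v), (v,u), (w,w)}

Frame correspondent (Sahlqvist): ∀x ∀y (Rxy → Ryx) — i.e. symmetry.
A: fails — R34 but not R43.
B: fails — R12 but not R21.
C: fails — Ruv but not Rvu.
D: condition met.

D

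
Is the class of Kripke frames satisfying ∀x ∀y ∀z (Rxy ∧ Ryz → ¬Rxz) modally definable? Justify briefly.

If a class were modally definable it would be closed under surjective bounded morphisms (Goldblatt–Thomason).
The 7-cycle (worlds a,b,c,d,e,f,g with a→b→c→d→e→f→g→a) is intransitive. Mapping every world to a single reflexive point • is a surjective bounded morphism; the reflexive point is not intransitive (R••∧R•• but R••).
Hence intransitivity is not modally definable.

Not definable by any modal formula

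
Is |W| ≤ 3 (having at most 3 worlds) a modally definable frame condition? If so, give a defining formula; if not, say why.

Not definable by any modal formula

If a class were modally definable it would be closed under disjoint unions (Goldblatt–Thomason).
Any modal formula valid on each of 4 disjoint one-world frames is valid on their disjoint union (validity is preserved under disjoint unions). Each one-world frame has |W|=1≤3, but the union has |W|=4.
So the class is not modally definable.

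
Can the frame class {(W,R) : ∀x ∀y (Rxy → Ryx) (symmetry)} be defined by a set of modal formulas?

This is a Sahlqvist condition; the B axiom p → □◇p defines it.
Suppose p→□◇p is valid. Take Rxy and set V(p)={x}. Then p at x, so □◇p at x, so ◇p at y, so some z with Ryz has p; z=x, i.e. Ryx.

Yes — defined by p → □◇p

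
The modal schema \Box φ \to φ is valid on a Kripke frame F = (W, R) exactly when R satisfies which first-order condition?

Reflexivity

Suppose □φ→φ is valid. At any x set V(φ)={w : Rxw}. Then □φ holds at x, so φ holds at x, i.e. Rxx.
Conversely, on a frame with reflexivity the schema holds at every world under every valuation.
So the correspondent is reflexivity.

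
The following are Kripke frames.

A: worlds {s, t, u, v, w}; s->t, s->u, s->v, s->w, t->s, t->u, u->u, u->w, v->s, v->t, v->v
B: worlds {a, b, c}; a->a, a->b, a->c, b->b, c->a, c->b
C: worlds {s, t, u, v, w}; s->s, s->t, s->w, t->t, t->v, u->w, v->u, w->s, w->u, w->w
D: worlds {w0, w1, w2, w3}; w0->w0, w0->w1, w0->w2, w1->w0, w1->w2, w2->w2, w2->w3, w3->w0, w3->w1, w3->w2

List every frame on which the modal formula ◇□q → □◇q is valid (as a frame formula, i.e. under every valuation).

This is the axiom for convergence; its first-order frame correspondent is ∀x ∀y ∀z (Rxy ∧ Rxz → ∃w (Ryw ∧ Rzw)).
A: fails — Rsv and Rsw but v and w have no common successor.
B: ✓.
C: fails — Rsw and Rst but w and t have no common successor.
D: ✓.
Valid on: B, D.

B, D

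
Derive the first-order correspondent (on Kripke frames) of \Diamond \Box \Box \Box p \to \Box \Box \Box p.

\forall x \forall y \forall z ((xRy \wedge x R^3 z) \to \exists w (y R^3 w \wedge z = w))

This is a Sahlqvist (Geach-type) schema ◇^1□^3p → □^3◇^0p.
First-order correspondent: \forall x \forall y \forall z ((xRy \wedge x R^3 z) \to \exists w (y R^3 w \wedge z = w)).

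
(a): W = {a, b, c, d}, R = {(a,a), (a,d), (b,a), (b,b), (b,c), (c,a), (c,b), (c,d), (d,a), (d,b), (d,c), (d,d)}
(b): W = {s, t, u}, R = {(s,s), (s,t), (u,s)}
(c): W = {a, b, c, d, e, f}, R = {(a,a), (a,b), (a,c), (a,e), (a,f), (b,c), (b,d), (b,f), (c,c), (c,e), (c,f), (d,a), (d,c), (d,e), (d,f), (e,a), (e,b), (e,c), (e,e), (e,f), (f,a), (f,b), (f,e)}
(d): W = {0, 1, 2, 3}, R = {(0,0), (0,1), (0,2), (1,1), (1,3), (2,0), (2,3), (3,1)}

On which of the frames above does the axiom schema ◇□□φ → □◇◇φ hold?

(a), (c), (d)

Frame correspondent (Sahlqvist): ∀x ∀y ∀z ((xRy ∧ xRz) → ∃w (yR²w ∧ zR²w)) — i.e. a generalized confluence (Geach) condition.
(a): holds.
(b): fails — sRs, sRt but no w with sR²w and tR²w.
(c): holds.
(d): holds.
Valid on: (a), (c), (d).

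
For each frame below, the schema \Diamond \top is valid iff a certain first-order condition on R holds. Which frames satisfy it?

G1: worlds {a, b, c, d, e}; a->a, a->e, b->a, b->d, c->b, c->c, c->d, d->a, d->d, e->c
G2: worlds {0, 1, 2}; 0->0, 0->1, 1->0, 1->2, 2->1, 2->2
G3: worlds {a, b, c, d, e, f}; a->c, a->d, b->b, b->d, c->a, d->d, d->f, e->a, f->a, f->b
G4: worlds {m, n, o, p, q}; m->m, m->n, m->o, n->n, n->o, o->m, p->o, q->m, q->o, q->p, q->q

This is the axiom for seriality; its first-order frame correspondent is \forall x \exists y Rxy.
G1: satisfies the condition.
G2: satisfies the condition.
G3: satisfies the condition.
G4: satisfies the condition.
Valid on: G1, G2, G3, G4.

G1, G2, G3, G4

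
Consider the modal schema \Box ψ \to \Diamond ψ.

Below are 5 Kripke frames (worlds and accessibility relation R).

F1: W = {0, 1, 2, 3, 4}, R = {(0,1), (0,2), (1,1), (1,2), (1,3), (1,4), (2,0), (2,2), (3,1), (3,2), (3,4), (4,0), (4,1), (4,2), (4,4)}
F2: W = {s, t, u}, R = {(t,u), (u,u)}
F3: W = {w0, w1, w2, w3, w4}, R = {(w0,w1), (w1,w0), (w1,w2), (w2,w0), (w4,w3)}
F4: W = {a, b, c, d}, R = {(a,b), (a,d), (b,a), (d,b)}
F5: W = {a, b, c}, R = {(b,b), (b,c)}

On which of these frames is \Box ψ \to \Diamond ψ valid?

F1

Frame correspondent (Sahlqvist): \forall x \exists y Rxy — i.e. seriality.
F1: holds.
F2: fails — world s has no successor.
F3: fails — world w3 has no successor.
F4: fails — world c has no successor.
F5: fails — world a has no successor.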